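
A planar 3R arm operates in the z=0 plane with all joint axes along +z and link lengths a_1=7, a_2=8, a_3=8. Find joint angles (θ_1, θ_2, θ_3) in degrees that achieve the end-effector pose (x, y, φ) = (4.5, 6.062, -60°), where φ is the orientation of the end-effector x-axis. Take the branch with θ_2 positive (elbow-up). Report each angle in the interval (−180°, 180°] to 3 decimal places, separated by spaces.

wrist centre = target − a_3·(cos φ, sin φ) = (0.5000, 12.9902)
cos θ_2 = (168.9954−7²−8²)/(2·7·8) = 0.5000; θ_2 = 60.0027° (elbow-up)
β = atan2(12.9902,0.5000) = 87.7957°; ψ = atan2(6.9284,10.9997) = 32.2057°
θ_1 = β − ψ = 55.5900°
θ_3 = φ − θ_1 − θ_2 = -175.5928° (wrapped to (-180°,180°])

55.590 60.003 -175.593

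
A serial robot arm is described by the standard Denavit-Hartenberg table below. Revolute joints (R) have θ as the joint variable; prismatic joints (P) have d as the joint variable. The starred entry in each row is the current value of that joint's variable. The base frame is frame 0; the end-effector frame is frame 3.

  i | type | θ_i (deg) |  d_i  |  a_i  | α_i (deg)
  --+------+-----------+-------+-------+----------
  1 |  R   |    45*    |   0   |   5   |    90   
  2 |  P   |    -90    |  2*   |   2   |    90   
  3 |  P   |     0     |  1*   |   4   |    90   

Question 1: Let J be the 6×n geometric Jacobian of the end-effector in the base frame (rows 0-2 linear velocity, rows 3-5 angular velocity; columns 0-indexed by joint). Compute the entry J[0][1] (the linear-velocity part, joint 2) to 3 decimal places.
0.707

prismatic axis z_1 = (0.7071,-0.7071,0.0000)
J_v[:, 1] = z_1; J_ω[:, 1] = (0,0,0)
entry J[0][1] = 0.7071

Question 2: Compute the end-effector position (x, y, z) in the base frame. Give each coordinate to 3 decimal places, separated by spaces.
4.243 1.414 -6.000

after link 1: o_1 = (3.5355, 3.5355, 0.0000)
after link 2: o_2 = (4.9497, 2.1213, -2.0000)
after link 3: o_3 = (4.2426, 1.4142, -6.0000)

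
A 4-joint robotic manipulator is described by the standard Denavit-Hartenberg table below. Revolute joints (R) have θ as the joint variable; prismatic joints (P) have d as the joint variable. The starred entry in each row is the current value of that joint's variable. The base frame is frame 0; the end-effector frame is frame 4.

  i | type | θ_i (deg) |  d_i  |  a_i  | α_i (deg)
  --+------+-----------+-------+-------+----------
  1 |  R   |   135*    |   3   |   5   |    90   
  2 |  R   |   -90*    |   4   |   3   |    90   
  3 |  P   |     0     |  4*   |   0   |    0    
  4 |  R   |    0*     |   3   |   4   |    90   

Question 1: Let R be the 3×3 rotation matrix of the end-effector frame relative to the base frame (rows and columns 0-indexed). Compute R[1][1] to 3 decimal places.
-0.707

End-effector y-axis (col 1 of R) = (0.7071,-0.7071,-0.0000)
R[1][1] = -0.7071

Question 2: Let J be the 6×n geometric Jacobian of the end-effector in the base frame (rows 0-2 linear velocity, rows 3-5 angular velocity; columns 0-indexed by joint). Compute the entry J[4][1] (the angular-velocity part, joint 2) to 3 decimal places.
axis z_1 = (0.7071,0.7071,0.0000); lever o_n−o_1 = (7.7782,-2.1213,-7.0000)
cross product → J_v[:, 1] = (-4.9497,4.9497,-7.0000)
J_ω[:, 1] = z_1
entry J[4][1] = 0.7071

0.707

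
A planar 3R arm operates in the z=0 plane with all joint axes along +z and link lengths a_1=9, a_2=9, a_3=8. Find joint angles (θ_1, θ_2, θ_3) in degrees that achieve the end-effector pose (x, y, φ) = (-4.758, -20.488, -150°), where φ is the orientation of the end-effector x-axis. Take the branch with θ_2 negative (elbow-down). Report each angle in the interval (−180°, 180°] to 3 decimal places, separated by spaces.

wrist centre = target − a_3·(cos φ, sin φ) = (2.1702, -16.4880)
cos θ_2 = (276.5639−9²−9²)/(2·9·9) = 0.7072; θ_2 = -44.9937° (elbow-down)
β = atan2(-16.4880,2.1702) = -82.5017°; ψ = atan2(-6.3633,15.3647) = -22.4968°
θ_1 = β − ψ = -60.0048°
θ_3 = φ − θ_1 − θ_2 = -45.0015° (wrapped to (-180°,180°])

-60.005 -44.994 -45.002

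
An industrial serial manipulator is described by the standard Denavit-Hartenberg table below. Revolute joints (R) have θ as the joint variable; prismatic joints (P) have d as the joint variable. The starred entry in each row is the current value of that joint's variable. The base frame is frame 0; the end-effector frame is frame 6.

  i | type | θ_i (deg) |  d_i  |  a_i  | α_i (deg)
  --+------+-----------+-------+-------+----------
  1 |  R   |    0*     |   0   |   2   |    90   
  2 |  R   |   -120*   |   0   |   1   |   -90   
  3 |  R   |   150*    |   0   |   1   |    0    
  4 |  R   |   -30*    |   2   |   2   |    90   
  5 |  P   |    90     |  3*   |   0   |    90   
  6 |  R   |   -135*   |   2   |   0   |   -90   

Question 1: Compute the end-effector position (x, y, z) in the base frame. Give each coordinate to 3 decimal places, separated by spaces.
3.366 5.464 -1.634

after link 1: o_1 = (2.0000, 0.0000, 0.0000)
after link 2: o_2 = (1.5000, -0.0000, -0.8660)
after link 3: o_3 = (1.9330, 0.5000, -0.1160)
after link 4: o_4 = (4.1651, 2.2321, -0.2500)
after link 5: o_5 = (2.8660, 3.7321, -2.5000)
after link 6: o_6 = (3.3660, 5.4641, -1.6340)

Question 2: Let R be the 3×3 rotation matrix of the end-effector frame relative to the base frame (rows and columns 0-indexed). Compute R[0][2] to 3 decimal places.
End-effector z-axis (col 2 of R) = (0.9186,-0.3536,0.1768)
R[0][2] = 0.9186

0.919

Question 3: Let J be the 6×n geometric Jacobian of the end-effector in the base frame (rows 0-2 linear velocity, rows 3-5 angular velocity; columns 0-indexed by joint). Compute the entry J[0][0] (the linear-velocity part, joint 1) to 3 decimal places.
-5.464

axis z_0 = ẑ; lever o_n−o_0 = (3.3660,5.4641,-1.6340)
cross product → J_v[:, 0] = (-5.4641,3.3660,0.0000)
J_ω[:, 0] = z_0
entry J[0][0] = -5.4641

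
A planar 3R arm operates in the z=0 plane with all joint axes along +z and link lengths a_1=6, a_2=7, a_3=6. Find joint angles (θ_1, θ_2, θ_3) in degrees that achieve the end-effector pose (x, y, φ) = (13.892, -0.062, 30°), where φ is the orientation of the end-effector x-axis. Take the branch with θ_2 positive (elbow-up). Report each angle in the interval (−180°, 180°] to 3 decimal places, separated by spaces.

-68.800 90.004 8.795

wrist centre = target − a_3·(cos φ, sin φ) = (8.6958, -3.0620)
cos θ_2 = (84.9936−6²−7²)/(2·6·7) = -0.0001; θ_2 = 90.0044° (elbow-up)
β = atan2(-3.0620,8.6958) = -19.3983°; ψ = atan2(7.0000,5.9995) = 49.4012°
θ_1 = β − ψ = -68.7995°
θ_3 = φ − θ_1 − θ_2 = 8.7952° (wrapped to (-180°,180°])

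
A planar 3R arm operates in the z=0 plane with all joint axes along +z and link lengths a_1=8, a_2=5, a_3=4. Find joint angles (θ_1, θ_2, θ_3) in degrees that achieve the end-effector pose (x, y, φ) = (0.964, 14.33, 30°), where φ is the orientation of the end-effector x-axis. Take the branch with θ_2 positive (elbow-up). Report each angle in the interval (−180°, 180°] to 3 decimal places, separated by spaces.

89.999 30.004 -90.003

wrist centre = target − a_3·(cos φ, sin φ) = (-2.5001, 12.3300)
cos θ_2 = (158.2794−8²−5²)/(2·8·5) = 0.8660; θ_2 = 30.0038° (elbow-up)
β = atan2(12.3300,-2.5001) = 101.4622°; ψ = atan2(2.5003,12.3300) = 11.4631°
θ_1 = β − ψ = 89.9992°
θ_3 = φ − θ_1 − θ_2 = -90.0029° (wrapped to (-180°,180°])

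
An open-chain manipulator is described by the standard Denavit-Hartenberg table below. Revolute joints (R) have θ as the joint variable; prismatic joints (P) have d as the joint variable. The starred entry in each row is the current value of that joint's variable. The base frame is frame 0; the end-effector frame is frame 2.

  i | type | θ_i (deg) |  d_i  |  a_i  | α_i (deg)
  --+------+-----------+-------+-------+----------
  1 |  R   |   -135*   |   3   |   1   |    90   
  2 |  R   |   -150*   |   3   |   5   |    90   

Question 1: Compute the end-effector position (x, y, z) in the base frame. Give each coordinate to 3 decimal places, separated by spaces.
0.233 4.476 0.500

after link 1: o_1 = (-0.7071, -0.7071, 3.0000)
after link 2: o_2 = (0.2334, 4.4761, 0.5000)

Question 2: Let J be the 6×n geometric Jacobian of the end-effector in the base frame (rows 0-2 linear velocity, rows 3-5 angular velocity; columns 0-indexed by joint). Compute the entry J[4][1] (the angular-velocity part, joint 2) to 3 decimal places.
axis z_1 = (-0.7071,0.7071,0.0000); lever o_n−o_1 = (0.9405,5.1832,-2.5000)
cross product → J_v[:, 1] = (-1.7678,-1.7678,-4.3301)
J_ω[:, 1] = z_1
entry J[4][1] = 0.7071

0.707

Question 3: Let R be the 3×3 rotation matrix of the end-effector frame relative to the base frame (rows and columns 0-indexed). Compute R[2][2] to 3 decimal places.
0.866

End-effector z-axis (col 2 of R) = (0.3536,0.3536,0.8660)
R[2][2] = 0.8660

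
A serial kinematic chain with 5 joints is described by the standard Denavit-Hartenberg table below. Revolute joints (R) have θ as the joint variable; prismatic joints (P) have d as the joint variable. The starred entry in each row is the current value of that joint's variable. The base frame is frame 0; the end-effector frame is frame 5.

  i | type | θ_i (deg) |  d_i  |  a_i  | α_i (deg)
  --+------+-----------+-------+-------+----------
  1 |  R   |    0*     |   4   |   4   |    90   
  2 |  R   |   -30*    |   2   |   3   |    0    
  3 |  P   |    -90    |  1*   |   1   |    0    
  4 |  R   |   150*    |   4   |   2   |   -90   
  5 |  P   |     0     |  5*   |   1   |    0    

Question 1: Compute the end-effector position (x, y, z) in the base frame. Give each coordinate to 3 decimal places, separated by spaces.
6.196 -7.000 7.464

after link 1: o_1 = (4.0000, 0.0000, 4.0000)
after link 2: o_2 = (6.5981, -2.0000, 2.5000)
after link 3: o_3 = (6.0981, -3.0000, 1.6340)
after link 4: o_4 = (7.8301, -7.0000, 2.6340)
after link 5: o_5 = (6.1962, -7.0000, 7.4641)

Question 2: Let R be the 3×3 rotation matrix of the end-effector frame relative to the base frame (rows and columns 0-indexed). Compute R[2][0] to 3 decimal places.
End-effector x-axis (col 0 of R) = (0.8660,0.0000,0.5000)
R[2][0] = 0.5000

0.500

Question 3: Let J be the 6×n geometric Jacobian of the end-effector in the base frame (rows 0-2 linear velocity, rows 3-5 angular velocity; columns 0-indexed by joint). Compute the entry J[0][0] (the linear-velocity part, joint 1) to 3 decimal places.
7.000

axis z_0 = ẑ; lever o_n−o_0 = (6.1962,-7.0000,7.4641)
cross product → J_v[:, 0] = (7.0000,6.1962,-0.0000)
J_ω[:, 0] = z_0
entry J[0][0] = 7.0000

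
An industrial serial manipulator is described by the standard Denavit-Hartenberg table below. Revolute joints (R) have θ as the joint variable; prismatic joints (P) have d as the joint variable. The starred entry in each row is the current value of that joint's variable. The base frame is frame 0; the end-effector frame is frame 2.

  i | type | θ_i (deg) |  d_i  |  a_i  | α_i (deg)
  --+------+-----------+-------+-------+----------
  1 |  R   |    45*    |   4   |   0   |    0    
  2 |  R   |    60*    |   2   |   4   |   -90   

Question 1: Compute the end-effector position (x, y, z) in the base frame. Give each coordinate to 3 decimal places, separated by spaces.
-1.035 3.864 6.000

after link 1: o_1 = (0.0000, 0.0000, 4.0000)
after link 2: o_2 = (-1.0353, 3.8637, 6.0000)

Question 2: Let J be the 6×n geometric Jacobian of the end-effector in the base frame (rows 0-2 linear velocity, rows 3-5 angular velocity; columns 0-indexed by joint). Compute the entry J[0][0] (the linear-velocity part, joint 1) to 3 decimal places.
axis z_0 = ẑ; lever o_n−o_0 = (-1.0353,3.8637,6.0000)
cross product → J_v[:, 0] = (-3.8637,-1.0353,0.0000)
J_ω[:, 0] = z_0
entry J[0][0] = -3.8637

-3.864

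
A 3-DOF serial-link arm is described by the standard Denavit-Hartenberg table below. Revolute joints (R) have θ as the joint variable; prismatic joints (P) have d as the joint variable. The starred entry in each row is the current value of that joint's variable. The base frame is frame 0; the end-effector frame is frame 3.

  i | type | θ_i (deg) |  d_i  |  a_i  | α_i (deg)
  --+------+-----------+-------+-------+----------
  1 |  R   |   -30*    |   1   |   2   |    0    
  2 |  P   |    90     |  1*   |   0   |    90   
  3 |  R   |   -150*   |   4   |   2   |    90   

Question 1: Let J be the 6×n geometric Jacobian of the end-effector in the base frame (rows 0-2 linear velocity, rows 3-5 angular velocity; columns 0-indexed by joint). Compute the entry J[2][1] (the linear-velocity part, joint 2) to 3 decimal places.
prismatic axis z_1 = (0.0000,0.0000,1.0000)
J_v[:, 1] = z_1; J_ω[:, 1] = (0,0,0)
entry J[2][1] = 1.0000

1.000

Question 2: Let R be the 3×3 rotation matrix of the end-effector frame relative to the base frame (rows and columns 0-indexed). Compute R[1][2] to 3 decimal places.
End-effector z-axis (col 2 of R) = (-0.2500,-0.4330,0.8660)
R[1][2] = -0.4330

-0.433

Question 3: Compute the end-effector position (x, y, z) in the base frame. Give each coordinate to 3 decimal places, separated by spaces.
4.330 -4.500 1.000

after link 1: o_1 = (1.7321, -1.0000, 1.0000)
after link 2: o_2 = (1.7321, -1.0000, 2.0000)
after link 3: o_3 = (4.3301, -4.5000, 1.0000)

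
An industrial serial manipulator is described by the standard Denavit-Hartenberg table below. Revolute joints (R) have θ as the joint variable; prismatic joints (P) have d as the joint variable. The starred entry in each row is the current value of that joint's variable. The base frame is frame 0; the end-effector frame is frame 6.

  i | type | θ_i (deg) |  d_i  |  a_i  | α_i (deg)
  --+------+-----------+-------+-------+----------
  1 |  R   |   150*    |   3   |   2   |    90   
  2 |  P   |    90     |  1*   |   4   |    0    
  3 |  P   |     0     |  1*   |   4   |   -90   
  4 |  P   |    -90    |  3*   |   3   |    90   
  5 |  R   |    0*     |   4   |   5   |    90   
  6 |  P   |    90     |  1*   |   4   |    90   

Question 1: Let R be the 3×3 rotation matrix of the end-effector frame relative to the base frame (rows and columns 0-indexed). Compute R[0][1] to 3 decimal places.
-0.866

End-effector y-axis (col 1 of R) = (-0.8660,0.5000,-0.0000)
R[0][1] = -0.8660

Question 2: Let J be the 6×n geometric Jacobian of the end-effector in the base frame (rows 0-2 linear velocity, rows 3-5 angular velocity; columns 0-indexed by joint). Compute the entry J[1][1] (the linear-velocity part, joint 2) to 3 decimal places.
prismatic axis z_1 = (0.5000,0.8660,0.0000)
J_v[:, 1] = z_1; J_ω[:, 1] = (0,0,0)
entry J[1][1] = 0.8660

0.866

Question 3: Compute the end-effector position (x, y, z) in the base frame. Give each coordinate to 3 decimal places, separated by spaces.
5.000 8.660 3.000

after link 1: o_1 = (-1.7321, 1.0000, 3.0000)
after link 2: o_2 = (-1.2321, 1.8660, 7.0000)
after link 3: o_3 = (-0.7321, 2.7321, 11.0000)
after link 4: o_4 = (3.3660, 3.8301, 11.0000)
after link 5: o_5 = (5.8660, 8.1603, 7.0000)
after link 6: o_6 = (5.0000, 8.6603, 3.0000)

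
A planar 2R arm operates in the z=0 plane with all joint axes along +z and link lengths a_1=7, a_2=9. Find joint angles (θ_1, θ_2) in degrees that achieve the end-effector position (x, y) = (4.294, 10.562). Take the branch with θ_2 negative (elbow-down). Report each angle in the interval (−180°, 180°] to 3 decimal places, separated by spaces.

120.002 -90.003

cos θ_2 = (129.9943−7²−9²)/(2·7·9) = -0.0000; θ_2 = -90.0026° (elbow-down)
β = atan2(10.5620,4.2940) = 67.8757°; ψ = atan2(-9.0000,6.9996) = -52.1266°
θ_1 = β − ψ = 120.0023°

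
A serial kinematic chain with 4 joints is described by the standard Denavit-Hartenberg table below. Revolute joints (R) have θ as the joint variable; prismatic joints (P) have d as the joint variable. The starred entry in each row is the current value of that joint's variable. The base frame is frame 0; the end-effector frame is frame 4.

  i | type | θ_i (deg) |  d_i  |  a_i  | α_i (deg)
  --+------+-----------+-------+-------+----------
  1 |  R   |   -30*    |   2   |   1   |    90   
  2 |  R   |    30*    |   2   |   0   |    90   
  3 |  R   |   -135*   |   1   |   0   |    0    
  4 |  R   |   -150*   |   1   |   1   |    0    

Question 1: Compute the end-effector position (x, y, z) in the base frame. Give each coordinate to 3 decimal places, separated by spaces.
0.443 -3.681 0.397

after link 1: o_1 = (0.8660, -0.5000, 2.0000)
after link 2: o_2 = (-0.1340, -2.2321, 2.0000)
after link 3: o_3 = (0.2990, -2.4821, 1.1340)
after link 4: o_4 = (0.4432, -3.6806, 0.3974)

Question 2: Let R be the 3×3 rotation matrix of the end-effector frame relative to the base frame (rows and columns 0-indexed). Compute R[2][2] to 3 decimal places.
End-effector z-axis (col 2 of R) = (0.4330,-0.2500,-0.8660)
R[2][2] = -0.8660

-0.866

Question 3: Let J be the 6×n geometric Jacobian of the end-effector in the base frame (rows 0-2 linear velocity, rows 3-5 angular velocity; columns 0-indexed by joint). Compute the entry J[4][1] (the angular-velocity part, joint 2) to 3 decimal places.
axis z_1 = (-0.5000,-0.8660,0.0000); lever o_n−o_1 = (-0.4228,-3.1806,-1.6026)
cross product → J_v[:, 1] = (1.3879,-0.8013,1.2241)
J_ω[:, 1] = z_1
entry J[4][1] = -0.8660

-0.866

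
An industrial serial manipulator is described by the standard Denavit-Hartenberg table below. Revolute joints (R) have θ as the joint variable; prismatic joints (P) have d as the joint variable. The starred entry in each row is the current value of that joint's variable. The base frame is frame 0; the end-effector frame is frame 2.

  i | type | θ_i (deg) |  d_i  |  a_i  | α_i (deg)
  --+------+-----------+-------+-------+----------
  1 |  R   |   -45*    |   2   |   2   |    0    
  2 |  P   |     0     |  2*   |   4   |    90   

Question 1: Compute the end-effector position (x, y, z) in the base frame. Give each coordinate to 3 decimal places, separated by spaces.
4.243 -4.243 4.000

after link 1: o_1 = (1.4142, -1.4142, 2.0000)
after link 2: o_2 = (4.2426, -4.2426, 4.0000)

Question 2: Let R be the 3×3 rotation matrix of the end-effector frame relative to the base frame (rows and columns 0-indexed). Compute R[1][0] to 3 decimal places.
End-effector x-axis (col 0 of R) = (0.7071,-0.7071,0.0000)
R[1][0] = -0.7071

-0.707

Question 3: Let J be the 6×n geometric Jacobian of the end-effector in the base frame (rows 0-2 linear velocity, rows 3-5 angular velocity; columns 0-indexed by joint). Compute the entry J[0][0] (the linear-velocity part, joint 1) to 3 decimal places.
4.243

axis z_0 = ẑ; lever o_n−o_0 = (4.2426,-4.2426,4.0000)
cross product → J_v[:, 0] = (4.2426,4.2426,-0.0000)
J_ω[:, 0] = z_0
entry J[0][0] = 4.2426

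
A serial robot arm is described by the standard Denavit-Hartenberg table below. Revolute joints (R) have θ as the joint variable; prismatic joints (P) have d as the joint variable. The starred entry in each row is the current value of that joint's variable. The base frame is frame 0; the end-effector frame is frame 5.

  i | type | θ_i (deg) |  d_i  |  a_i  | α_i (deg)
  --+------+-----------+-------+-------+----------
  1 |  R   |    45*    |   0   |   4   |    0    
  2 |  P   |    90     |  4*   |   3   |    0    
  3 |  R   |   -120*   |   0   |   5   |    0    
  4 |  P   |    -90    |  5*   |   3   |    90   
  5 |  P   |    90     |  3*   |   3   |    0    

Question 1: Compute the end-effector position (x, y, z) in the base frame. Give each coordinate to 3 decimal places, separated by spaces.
3.415 2.570 12.000

after link 1: o_1 = (2.8284, 2.8284, 0.0000)
after link 2: o_2 = (0.7071, 4.9497, 4.0000)
after link 3: o_3 = (5.5367, 6.2438, 4.0000)
after link 4: o_4 = (6.3132, 3.3461, 9.0000)
after link 5: o_5 = (3.4154, 2.5696, 12.0000)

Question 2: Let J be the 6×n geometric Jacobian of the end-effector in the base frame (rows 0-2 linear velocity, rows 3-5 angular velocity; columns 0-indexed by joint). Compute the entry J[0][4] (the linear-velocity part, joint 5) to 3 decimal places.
prismatic axis z_4 = (-0.9659,-0.2588,0.0000)
J_v[:, 4] = z_4; J_ω[:, 4] = (0,0,0)
entry J[0][4] = -0.9659

-0.966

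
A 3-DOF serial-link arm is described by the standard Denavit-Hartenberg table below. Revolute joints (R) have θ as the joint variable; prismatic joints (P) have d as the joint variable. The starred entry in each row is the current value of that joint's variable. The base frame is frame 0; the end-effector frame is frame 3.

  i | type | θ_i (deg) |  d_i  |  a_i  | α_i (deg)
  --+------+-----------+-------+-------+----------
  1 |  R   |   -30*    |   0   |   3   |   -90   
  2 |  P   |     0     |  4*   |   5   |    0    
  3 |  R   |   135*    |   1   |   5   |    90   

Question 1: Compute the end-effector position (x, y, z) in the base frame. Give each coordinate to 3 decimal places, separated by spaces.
after link 1: o_1 = (2.5981, -1.5000, 0.0000)
after link 2: o_2 = (8.9282, -0.5359, 0.0000)
after link 3: o_3 = (6.3663, 2.0979, -3.5355)

6.366 2.098 -3.536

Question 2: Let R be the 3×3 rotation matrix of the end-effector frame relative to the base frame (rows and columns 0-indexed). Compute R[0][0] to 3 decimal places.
End-effector x-axis (col 0 of R) = (-0.6124,0.3536,-0.7071)
R[0][0] = -0.6124

-0.612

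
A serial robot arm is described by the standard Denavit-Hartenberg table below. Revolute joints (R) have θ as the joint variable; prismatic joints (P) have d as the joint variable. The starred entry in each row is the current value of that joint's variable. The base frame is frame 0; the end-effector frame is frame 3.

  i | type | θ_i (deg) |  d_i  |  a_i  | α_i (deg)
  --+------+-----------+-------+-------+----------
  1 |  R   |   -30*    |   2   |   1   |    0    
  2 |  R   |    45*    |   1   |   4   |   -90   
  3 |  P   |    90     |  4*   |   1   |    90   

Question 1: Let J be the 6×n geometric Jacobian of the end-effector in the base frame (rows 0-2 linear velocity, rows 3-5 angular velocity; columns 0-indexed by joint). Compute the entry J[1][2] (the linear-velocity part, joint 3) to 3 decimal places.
0.966

prismatic axis z_2 = (-0.2588,0.9659,0.0000)
J_v[:, 2] = z_2; J_ω[:, 2] = (0,0,0)
entry J[1][2] = 0.9659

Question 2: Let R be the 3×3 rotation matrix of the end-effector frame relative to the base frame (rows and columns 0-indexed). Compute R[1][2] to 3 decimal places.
0.259

End-effector z-axis (col 2 of R) = (0.9659,0.2588,0.0000)
R[1][2] = 0.2588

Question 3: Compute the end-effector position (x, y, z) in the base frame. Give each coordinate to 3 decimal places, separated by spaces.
3.694 4.399 2.000

after link 1: o_1 = (0.8660, -0.5000, 2.0000)
after link 2: o_2 = (4.7297, 0.5353, 3.0000)
after link 3: o_3 = (3.6945, 4.3990, 2.0000)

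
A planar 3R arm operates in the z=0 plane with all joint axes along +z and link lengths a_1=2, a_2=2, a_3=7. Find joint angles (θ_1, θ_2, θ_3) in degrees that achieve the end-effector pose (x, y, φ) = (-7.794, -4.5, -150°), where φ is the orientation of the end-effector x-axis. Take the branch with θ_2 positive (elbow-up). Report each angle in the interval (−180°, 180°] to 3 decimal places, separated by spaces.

150.000 120.007 -60.007

wrist centre = target − a_3·(cos φ, sin φ) = (-1.7318, -1.0000)
cos θ_2 = (3.9992−2²−2²)/(2·2·2) = -0.5001; θ_2 = 120.0065° (elbow-up)
β = atan2(-1.0000,-1.7318) = -149.9967°; ψ = atan2(1.7319,0.9998) = 60.0033°
θ_1 = β − ψ = -210.0000°
θ_3 = φ − θ_1 − θ_2 = -60.0066° (wrapped to (-180°,180°])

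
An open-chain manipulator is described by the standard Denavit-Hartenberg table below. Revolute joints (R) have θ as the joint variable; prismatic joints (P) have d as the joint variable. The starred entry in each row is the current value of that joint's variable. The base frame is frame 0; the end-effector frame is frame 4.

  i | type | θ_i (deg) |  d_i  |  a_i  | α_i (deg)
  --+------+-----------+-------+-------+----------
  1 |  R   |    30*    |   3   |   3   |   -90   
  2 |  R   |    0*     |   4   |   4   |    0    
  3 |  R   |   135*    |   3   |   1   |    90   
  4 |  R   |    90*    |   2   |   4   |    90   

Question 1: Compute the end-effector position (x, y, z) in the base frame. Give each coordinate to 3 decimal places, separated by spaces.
1.175 13.380 0.879

after link 1: o_1 = (2.5981, 1.5000, 3.0000)
after link 2: o_2 = (4.0622, 6.9641, 3.0000)
after link 3: o_3 = (1.9498, 9.2086, 2.2929)
after link 4: o_4 = (1.1746, 13.3798, 0.8787)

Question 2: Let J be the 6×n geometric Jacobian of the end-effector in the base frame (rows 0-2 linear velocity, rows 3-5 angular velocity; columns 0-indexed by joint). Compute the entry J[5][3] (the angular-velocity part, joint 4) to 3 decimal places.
-0.707

axis z_3 = (0.6124,0.3536,-0.7071); lever o_n−o_3 = (-0.7753,4.1712,-1.4142)
cross product → J_v[:, 3] = (2.4495,1.4142,2.8284)
J_ω[:, 3] = z_3
entry J[5][3] = -0.7071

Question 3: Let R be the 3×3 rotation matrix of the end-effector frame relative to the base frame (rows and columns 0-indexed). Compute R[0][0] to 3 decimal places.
-0.500

End-effector x-axis (col 0 of R) = (-0.5000,0.8660,0.0000)
R[0][0] = -0.5000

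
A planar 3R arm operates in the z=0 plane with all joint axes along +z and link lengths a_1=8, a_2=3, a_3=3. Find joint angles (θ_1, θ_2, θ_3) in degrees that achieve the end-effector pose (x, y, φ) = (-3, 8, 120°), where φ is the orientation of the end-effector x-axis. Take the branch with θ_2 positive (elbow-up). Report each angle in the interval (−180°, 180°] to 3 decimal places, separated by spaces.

90.000 150.000 -120.000

wrist centre = target − a_3·(cos φ, sin φ) = (-1.5000, 5.4019)
cos θ_2 = (31.4308−8²−3²)/(2·8·3) = -0.8660; θ_2 = 150.0000° (elbow-up)
β = atan2(5.4019,-1.5000) = 105.5188°; ψ = atan2(1.5000,5.4019) = 15.5188°
θ_1 = β − ψ = 90.0000°
θ_3 = φ − θ_1 − θ_2 = -120.0000° (wrapped to (-180°,180°])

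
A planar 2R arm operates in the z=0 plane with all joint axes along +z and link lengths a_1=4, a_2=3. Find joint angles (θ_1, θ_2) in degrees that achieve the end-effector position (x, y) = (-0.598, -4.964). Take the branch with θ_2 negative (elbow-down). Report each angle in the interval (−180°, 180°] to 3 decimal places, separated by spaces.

-59.998 -90.003

cos θ_2 = (24.9989−4²−3²)/(2·4·3) = -0.0000; θ_2 = -90.0026° (elbow-down)
β = atan2(-4.9640,-0.5980) = -96.8692°; ψ = atan2(-3.0000,3.9999) = -36.8708°
θ_1 = β − ψ = -59.9983°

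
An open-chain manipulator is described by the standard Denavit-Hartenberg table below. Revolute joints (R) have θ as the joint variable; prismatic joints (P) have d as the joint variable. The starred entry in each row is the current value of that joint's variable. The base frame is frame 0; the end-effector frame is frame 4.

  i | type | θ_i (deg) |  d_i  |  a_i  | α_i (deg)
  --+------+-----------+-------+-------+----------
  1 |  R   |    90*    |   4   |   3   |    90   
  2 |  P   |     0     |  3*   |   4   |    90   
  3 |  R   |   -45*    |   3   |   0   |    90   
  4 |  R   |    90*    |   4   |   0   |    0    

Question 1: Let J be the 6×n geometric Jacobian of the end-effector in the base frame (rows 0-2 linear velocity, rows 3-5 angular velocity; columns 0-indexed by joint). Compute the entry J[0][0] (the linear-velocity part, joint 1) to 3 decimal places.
-4.172

axis z_0 = ẑ; lever o_n−o_0 = (0.1716,4.1716,1.0000)
cross product → J_v[:, 0] = (-4.1716,0.1716,0.0000)
J_ω[:, 0] = z_0
entry J[0][0] = -4.1716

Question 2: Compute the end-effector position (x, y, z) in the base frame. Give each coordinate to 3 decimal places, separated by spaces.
after link 1: o_1 = (0.0000, 3.0000, 4.0000)
after link 2: o_2 = (3.0000, 7.0000, 4.0000)
after link 3: o_3 = (3.0000, 7.0000, 1.0000)
after link 4: o_4 = (0.1716, 4.1716, 1.0000)

0.172 4.172 1.000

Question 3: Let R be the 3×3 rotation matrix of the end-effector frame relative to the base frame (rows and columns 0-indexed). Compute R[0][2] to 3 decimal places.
-0.707

End-effector z-axis (col 2 of R) = (-0.7071,-0.7071,-0.0000)
R[0][2] = -0.7071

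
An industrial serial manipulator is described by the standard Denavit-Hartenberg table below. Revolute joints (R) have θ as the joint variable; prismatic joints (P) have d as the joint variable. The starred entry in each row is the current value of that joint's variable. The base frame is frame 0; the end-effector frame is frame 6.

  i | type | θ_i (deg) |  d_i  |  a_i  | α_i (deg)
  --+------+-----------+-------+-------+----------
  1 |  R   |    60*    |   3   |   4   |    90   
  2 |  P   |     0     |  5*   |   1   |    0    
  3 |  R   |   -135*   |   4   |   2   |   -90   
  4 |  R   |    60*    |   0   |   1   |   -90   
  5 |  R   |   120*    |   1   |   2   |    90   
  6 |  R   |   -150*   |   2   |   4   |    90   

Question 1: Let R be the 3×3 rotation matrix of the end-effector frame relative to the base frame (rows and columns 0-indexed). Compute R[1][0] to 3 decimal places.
End-effector x-axis (col 0 of R) = (-0.0727,0.1240,-0.9896)
R[1][0] = 0.1240

0.124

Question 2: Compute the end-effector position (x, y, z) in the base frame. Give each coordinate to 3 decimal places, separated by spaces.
6.598 -1.572 -0.441

after link 1: o_1 = (2.0000, 3.4641, 3.0000)
after link 2: o_2 = (6.8301, 1.8301, 3.0000)
after link 3: o_3 = (9.5871, -1.3946, 1.5858)
after link 4: o_4 = (8.6603, -1.2678, 1.2322)
after link 5: o_5 = (8.8479, -1.6749, 3.4229)
after link 6: o_6 = (6.5982, -1.5715, -0.4408)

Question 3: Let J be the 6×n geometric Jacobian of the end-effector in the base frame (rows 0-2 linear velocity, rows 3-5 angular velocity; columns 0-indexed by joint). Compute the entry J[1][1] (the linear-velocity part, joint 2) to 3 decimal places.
prismatic axis z_1 = (0.8660,-0.5000,0.0000)
J_v[:, 1] = z_1; J_ω[:, 1] = (0,0,0)
entry J[1][1] = -0.5000

-0.500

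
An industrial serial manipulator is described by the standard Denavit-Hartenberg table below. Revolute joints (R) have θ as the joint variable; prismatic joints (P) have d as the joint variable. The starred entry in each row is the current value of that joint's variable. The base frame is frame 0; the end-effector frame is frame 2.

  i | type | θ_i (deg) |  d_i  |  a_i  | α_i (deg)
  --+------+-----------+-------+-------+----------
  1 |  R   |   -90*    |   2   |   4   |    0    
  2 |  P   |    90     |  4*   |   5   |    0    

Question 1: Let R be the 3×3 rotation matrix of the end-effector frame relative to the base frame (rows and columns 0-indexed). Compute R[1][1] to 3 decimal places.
1.000

End-effector y-axis (col 1 of R) = (0.0000,1.0000,0.0000)
R[1][1] = 1.0000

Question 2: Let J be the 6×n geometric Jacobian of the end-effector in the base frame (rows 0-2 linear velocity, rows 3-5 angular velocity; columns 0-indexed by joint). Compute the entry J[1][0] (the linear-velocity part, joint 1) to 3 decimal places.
5.000

axis z_0 = ẑ; lever o_n−o_0 = (5.0000,-4.0000,6.0000)
cross product → J_v[:, 0] = (4.0000,5.0000,-0.0000)
J_ω[:, 0] = z_0
entry J[1][0] = 5.0000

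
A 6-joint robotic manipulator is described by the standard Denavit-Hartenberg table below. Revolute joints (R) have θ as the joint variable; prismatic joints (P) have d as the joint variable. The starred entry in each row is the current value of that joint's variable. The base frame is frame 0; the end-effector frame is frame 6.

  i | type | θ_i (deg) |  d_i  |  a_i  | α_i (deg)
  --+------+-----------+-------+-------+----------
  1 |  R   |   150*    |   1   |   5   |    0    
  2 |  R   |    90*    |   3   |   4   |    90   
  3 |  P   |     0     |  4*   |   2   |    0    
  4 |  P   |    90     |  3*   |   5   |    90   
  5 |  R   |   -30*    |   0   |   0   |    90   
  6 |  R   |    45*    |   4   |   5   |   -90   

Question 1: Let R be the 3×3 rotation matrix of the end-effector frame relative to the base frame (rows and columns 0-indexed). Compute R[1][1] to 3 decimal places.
End-effector y-axis (col 1 of R) = (-0.7500,0.4330,0.5000)
R[1][1] = 0.4330

0.433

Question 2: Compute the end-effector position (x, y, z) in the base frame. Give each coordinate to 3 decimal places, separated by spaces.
-10.629 -4.874 10.062

after link 1: o_1 = (-4.3301, 2.5000, 1.0000)
after link 2: o_2 = (-6.3301, -0.9641, 4.0000)
after link 3: o_3 = (-10.7942, -0.6962, 4.0000)
after link 4: o_4 = (-13.3923, 0.8038, 9.0000)
after link 5: o_5 = (-13.3923, 0.8038, 9.0000)
after link 6: o_6 = (-10.6291, -4.8739, 10.0619)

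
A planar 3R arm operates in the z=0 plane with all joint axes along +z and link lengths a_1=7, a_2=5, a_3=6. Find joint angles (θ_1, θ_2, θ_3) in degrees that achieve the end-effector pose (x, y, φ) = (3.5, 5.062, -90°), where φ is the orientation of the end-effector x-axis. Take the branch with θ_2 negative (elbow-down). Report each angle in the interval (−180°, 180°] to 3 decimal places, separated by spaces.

84.888 -30.006 -144.882

wrist centre = target − a_3·(cos φ, sin φ) = (3.5000, 11.0620)
cos θ_2 = (134.6178−7²−5²)/(2·7·5) = 0.8660; θ_2 = -30.0064° (elbow-down)
β = atan2(11.0620,3.5000) = 72.4427°; ψ = atan2(-2.5005,11.3298) = -12.4456°
θ_1 = β − ψ = 84.8883°
θ_3 = φ − θ_1 − θ_2 = -144.8819° (wrapped to (-180°,180°])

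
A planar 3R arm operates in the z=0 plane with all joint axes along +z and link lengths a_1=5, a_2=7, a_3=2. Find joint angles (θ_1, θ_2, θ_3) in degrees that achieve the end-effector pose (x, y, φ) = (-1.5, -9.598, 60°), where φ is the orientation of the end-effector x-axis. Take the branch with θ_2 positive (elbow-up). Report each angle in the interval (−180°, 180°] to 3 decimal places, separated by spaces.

wrist centre = target − a_3·(cos φ, sin φ) = (-2.5000, -11.3301)
cos θ_2 = (134.6201−5²−7²)/(2·5·7) = 0.8660; θ_2 = 30.0028° (elbow-up)
β = atan2(-11.3301,-2.5000) = -102.4431°; ψ = atan2(3.5003,11.0620) = 17.5587°
θ_1 = β − ψ = -120.0017°
θ_3 = φ − θ_1 − θ_2 = 149.9989° (wrapped to (-180°,180°])

-120.002 30.003 149.999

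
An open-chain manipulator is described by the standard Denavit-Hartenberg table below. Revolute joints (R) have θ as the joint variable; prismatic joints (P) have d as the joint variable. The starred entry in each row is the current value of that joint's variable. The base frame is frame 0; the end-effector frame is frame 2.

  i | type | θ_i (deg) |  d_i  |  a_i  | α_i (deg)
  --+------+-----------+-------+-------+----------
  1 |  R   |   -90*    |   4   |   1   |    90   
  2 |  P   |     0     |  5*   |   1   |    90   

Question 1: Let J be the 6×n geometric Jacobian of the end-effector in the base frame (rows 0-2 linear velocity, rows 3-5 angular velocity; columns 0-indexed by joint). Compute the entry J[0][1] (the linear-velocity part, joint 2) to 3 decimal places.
-1.000

prismatic axis z_1 = (-1.0000,-0.0000,0.0000)
J_v[:, 1] = z_1; J_ω[:, 1] = (0,0,0)
entry J[0][1] = -1.0000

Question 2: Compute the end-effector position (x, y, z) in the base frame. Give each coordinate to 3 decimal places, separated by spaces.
-5.000 -2.000 4.000

after link 1: o_1 = (0.0000, -1.0000, 4.0000)
after link 2: o_2 = (-5.0000, -2.0000, 4.0000)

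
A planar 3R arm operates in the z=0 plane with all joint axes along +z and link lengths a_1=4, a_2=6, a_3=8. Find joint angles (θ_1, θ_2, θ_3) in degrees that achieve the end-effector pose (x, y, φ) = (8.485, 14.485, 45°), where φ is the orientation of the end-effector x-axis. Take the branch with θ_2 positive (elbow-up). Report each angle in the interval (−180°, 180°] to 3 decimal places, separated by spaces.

44.994 45.011 -45.005

wrist centre = target − a_3·(cos φ, sin φ) = (2.8281, 8.8281)
cos θ_2 = (85.9346−4²−6²)/(2·4·6) = 0.7070; θ_2 = 45.0111° (elbow-up)
β = atan2(8.8281,2.8281) = 72.2368°; ψ = atan2(4.2435,8.2418) = 27.2425°
θ_1 = β − ψ = 44.9943°
θ_3 = φ − θ_1 − θ_2 = -45.0054° (wrapped to (-180°,180°])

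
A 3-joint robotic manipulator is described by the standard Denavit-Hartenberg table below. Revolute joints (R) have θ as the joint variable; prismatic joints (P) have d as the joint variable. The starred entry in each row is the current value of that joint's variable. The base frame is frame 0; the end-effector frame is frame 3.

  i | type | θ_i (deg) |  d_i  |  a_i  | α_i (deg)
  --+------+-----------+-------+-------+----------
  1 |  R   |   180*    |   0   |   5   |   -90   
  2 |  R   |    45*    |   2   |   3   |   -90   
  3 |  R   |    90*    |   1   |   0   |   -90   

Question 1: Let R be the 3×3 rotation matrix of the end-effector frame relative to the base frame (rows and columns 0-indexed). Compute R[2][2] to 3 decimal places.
End-effector z-axis (col 2 of R) = (0.7071,0.0000,0.7071)
R[2][2] = 0.7071

0.707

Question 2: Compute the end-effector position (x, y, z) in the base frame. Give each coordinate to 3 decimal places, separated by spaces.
-6.414 -2.000 -2.828

after link 1: o_1 = (-5.0000, 0.0000, 0.0000)
after link 2: o_2 = (-7.1213, -2.0000, -2.1213)
after link 3: o_3 = (-6.4142, -2.0000, -2.8284)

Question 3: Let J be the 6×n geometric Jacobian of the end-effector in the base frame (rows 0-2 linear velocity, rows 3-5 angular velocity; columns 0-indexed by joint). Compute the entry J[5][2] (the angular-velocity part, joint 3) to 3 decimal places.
-0.707

axis z_2 = (0.7071,-0.0000,-0.7071); lever o_n−o_2 = (0.7071,-0.0000,-0.7071)
cross product → J_v[:, 2] = (-0.0000,0.0000,-0.0000)
J_ω[:, 2] = z_2
entry J[5][2] = -0.7071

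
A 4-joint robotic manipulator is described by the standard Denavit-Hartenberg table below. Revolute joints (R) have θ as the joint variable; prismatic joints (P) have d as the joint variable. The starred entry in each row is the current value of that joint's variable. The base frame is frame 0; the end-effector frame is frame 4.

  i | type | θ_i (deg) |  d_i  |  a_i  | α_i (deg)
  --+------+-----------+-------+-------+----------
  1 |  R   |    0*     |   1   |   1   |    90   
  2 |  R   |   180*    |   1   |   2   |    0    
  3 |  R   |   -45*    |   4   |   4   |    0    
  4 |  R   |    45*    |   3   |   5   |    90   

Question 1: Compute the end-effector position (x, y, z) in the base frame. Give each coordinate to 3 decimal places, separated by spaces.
after link 1: o_1 = (1.0000, 0.0000, 1.0000)
after link 2: o_2 = (-1.0000, -1.0000, 1.0000)
after link 3: o_3 = (-3.8284, -5.0000, 3.8284)
after link 4: o_4 = (-8.8284, -8.0000, 3.8284)

-8.828 -8.000 3.828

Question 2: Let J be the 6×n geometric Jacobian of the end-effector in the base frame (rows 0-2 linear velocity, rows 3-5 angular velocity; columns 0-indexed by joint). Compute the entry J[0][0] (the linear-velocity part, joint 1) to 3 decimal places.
axis z_0 = ẑ; lever o_n−o_0 = (-8.8284,-8.0000,3.8284)
cross product → J_v[:, 0] = (8.0000,-8.8284,0.0000)
J_ω[:, 0] = z_0
entry J[0][0] = 8.0000

8.000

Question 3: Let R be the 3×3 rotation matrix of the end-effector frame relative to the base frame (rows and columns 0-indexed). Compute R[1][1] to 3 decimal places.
End-effector y-axis (col 1 of R) = (-0.0000,-1.0000,0.0000)
R[1][1] = -1.0000

-1.000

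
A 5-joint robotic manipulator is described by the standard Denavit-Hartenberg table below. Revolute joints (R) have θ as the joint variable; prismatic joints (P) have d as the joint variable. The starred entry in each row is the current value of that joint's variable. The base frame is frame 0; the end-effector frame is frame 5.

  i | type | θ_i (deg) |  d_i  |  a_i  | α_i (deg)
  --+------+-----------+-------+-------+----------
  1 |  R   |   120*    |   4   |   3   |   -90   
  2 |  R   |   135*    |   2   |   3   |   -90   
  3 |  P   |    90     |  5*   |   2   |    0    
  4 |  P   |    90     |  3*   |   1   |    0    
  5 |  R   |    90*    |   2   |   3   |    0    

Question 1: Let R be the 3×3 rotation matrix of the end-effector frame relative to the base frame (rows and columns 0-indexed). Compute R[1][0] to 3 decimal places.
-0.500

End-effector x-axis (col 0 of R) = (-0.8660,-0.5000,0.0000)
R[1][0] = -0.5000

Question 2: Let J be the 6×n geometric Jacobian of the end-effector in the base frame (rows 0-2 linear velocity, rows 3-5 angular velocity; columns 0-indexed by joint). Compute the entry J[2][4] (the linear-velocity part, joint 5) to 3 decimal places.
axis z_4 = (0.3536,-0.6124,0.7071); lever o_n−o_4 = (-1.8910,-2.7247,1.4142)
cross product → J_v[:, 4] = (1.0607,-1.8371,-2.1213)
J_ω[:, 4] = z_4
entry J[2][4] = -2.1213

-2.121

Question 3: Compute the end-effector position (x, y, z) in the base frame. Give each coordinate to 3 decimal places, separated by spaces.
0.145 -6.250 9.657

after link 1: o_1 = (-1.5000, 2.5981, 4.0000)
after link 2: o_2 = (-2.1714, -0.2390, 1.8787)
after link 3: o_3 = (1.3284, -2.3009, 5.4142)
after link 4: o_4 = (2.0355, -3.5256, 8.2426)
after link 5: o_5 = (0.1446, -6.2504, 9.6569)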